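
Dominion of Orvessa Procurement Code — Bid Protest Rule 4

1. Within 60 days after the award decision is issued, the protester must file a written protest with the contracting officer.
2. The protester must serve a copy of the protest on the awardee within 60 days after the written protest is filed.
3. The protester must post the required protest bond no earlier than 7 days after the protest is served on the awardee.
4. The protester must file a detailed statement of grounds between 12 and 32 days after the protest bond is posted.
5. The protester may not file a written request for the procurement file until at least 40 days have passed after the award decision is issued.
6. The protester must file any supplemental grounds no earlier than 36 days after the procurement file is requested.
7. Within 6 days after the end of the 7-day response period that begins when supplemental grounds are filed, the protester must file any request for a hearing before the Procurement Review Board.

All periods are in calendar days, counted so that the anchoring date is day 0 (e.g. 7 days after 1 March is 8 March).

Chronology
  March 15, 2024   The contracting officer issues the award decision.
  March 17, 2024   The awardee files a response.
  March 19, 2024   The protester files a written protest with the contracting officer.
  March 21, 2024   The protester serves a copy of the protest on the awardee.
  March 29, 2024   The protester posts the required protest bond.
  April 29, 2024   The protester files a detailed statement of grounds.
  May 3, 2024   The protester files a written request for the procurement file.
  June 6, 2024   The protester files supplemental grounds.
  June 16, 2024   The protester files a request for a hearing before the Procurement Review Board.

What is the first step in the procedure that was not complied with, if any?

Step 6

Step 1: 60 days after March 15, 2024 (when the award decision is issued) is May 14, 2024; completed March 19, 2024, before the deadline.
Step 2: 60 days after March 19, 2024 (when the written protest is filed) is May 18, 2024; done March 21, 2024 — timely.
Step 3: the earliest permitted date is 7 days after March 21, 2024 (when the protest is served on the awardee), i.e. March 28, 2024; done March 29, 2024, after the minimum wait.
Step 4: the window is 12–32 days after March 29, 2024 (when the protest bond is posted), so April 10, 2024 through April 30, 2024; done April 29, 2024 — within the window.
Step 5: the earliest permitted date is 40 days after March 15, 2024 (when the award decision is issued), i.e. April 24, 2024; May 3, 2024 is on or after that date.
Step 6: the earliest permitted date is 36 days after May 3, 2024 (when the procurement file is requested), i.e. June 8, 2024; June 6, 2024 is 2 days before the earliest permitted date.
Later steps need not be reached.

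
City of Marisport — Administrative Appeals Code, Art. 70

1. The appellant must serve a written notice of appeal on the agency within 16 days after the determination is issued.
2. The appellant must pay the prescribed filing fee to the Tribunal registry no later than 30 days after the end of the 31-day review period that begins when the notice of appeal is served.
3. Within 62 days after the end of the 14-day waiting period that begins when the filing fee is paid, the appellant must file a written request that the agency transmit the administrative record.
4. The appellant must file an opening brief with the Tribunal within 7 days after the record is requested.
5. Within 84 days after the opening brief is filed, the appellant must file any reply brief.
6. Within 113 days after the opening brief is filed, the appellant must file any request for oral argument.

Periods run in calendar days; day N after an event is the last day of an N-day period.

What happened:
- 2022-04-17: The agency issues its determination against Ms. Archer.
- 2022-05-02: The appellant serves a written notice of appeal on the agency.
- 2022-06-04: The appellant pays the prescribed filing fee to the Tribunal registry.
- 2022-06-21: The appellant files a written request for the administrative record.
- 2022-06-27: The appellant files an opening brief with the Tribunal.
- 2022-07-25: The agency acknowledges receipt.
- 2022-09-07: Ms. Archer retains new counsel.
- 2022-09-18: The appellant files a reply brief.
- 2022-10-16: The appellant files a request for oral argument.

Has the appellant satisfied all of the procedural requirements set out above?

Step 1 — counting 16 days from 2022-04-17 (when the determination is issued) gives a deadline of 2022-05-03; 2022-05-02 is within that limit.
Step 2 — counting 30 days from 2022-06-02 (end of the 31-day review period, which began when the notice of appeal is served on 2022-05-02) gives a deadline of 2022-07-02; completed 2022-06-04, before the deadline.
Step 3 — counting 62 days from 2022-06-18 (end of the 14-day waiting period, which began when the filing fee is paid on 2022-06-04) gives a deadline of 2022-08-19; completed 2022-06-21, before the deadline.
Step 4 — counting 7 days from 2022-06-21 (when the record is requested) gives a deadline of 2022-06-28; completed 2022-06-27, before the deadline.
Step 5 — counting 84 days from 2022-06-27 (when the opening brief is filed) gives a deadline of 2022-09-19; completed 2022-09-18, before the deadline.
Step 6 — counting 113 days from 2022-06-27 (when the opening brief is filed) gives a deadline of 2022-10-18; done 2022-10-16 — timely.

Yes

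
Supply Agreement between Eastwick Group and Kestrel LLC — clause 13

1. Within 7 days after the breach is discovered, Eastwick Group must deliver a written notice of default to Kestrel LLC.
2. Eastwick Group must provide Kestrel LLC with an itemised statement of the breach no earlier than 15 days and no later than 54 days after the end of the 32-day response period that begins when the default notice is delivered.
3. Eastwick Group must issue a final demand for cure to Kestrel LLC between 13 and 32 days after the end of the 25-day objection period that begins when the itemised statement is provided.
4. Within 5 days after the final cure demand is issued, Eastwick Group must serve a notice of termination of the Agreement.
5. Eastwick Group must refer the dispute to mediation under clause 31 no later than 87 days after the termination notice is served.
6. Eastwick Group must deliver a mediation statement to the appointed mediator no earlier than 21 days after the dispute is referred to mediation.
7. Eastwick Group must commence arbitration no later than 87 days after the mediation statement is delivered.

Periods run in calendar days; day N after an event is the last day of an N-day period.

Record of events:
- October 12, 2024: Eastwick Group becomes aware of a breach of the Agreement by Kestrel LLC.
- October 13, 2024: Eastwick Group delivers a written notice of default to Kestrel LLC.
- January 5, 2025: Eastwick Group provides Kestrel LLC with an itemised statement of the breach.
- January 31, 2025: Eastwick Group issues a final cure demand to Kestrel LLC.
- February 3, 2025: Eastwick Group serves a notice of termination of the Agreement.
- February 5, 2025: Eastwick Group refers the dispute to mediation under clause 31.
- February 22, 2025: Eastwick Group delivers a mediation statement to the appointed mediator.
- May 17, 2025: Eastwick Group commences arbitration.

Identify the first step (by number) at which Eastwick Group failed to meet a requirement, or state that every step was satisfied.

Step 1: 7 days after October 12, 2024 (when the breach is discovered) is October 19, 2024; done October 13, 2024 — timely.
Step 2: the window is 15–54 days after November 14, 2024 (end of the 32-day response period, which began when the default notice is delivered on October 13, 2024), so November 29, 2024 through January 7, 2025; done January 5, 2025 — within the window.
Step 3: the window is 13–32 days after January 30, 2025 (end of the 25-day objection period, which began when the itemised statement is provided on January 5, 2025), so February 12, 2025 through March 3, 2025; January 31, 2025 is 12 days too early.
No need to go further; step 3 was not satisfied.

Step 3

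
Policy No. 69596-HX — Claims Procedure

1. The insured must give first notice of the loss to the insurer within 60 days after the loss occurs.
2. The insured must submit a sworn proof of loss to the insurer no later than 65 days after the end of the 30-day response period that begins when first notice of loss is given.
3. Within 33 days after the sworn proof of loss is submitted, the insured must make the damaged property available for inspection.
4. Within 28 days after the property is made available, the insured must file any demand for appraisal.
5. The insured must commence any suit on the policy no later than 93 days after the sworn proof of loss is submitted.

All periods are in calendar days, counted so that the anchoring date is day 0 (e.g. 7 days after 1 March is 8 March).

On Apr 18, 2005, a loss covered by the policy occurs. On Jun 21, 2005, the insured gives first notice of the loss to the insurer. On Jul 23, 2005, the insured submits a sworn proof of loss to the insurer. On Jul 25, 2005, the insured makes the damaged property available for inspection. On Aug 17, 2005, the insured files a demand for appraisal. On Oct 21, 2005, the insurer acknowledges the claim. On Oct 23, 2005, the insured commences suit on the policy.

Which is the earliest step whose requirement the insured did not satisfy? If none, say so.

Step 1

Step 1 — counting 60 days from Apr 18, 2005 (when the loss occurs) gives a deadline of Jun 17, 2005; done Jun 21, 2005 — 4 days late.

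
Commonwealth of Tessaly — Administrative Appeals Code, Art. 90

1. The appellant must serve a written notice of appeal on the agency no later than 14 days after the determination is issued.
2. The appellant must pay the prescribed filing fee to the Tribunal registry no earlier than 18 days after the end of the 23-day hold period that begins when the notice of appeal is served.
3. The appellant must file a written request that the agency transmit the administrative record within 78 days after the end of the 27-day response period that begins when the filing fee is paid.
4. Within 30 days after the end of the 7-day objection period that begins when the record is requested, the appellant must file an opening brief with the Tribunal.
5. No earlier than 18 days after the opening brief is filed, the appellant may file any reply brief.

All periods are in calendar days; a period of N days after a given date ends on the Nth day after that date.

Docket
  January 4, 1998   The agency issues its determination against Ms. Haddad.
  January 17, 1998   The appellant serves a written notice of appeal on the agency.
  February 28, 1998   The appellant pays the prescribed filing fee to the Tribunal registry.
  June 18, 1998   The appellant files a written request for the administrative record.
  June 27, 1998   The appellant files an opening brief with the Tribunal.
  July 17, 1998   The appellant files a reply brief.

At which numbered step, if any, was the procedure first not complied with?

Step 1: 14 days after January 4, 1998 (when the determination is issued) is January 18, 1998; done January 17, 1998 — timely.
Step 2: the earliest permitted date is 18 days after February 9, 1998 (end of the 23-day hold period, which began when the notice of appeal is served on January 17, 1998), i.e. February 27, 1998; done February 28, 1998, after the minimum wait.
Step 3: 78 days after March 27, 1998 (end of the 27-day response period, which began when the filing fee is paid on February 28, 1998) is June 13, 1998; not done until June 18, 1998, 5 days after the deadline.
The analysis stops there.

Step 3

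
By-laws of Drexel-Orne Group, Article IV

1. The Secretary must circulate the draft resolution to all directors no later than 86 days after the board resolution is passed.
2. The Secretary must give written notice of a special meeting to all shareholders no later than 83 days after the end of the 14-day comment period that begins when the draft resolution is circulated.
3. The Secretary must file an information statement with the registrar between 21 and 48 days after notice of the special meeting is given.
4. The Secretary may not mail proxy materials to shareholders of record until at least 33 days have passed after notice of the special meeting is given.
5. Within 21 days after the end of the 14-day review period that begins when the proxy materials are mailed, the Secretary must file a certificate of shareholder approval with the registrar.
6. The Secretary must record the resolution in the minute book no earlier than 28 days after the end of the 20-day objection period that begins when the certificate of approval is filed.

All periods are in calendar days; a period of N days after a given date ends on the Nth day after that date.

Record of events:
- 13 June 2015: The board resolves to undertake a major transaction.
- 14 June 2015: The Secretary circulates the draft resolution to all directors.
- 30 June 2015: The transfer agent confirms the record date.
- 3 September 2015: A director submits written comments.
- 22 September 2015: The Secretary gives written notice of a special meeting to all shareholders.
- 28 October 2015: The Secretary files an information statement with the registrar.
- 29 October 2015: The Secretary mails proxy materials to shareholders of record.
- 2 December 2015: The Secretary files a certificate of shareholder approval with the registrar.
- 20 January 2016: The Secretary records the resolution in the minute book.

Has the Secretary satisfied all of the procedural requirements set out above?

No

Step 1 — counting 86 days from 13 June 2015 (when the board resolution is passed) gives a deadline of 7 September 2015; completed 14 June 2015, before the deadline.
Step 2 — counting 83 days from 28 June 2015 (end of the 14-day comment period, which began when the draft resolution is circulated on 14 June 2015) gives a deadline of 19 September 2015; 22 September 2015 misses that deadline by 3 days.
No need to go further; step 2 was not satisfied.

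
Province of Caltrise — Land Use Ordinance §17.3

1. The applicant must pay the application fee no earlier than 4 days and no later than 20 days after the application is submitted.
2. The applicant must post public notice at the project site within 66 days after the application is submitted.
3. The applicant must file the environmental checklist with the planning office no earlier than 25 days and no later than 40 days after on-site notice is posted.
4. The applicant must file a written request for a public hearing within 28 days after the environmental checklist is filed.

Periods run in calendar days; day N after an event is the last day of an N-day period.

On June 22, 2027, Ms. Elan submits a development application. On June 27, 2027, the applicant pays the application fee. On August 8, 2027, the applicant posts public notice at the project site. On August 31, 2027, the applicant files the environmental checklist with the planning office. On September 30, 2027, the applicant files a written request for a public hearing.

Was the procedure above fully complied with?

(1) the permitted window runs from June 22, 2027 + 4 = June 26, 2027 to June 22, 2027 + 20 = July 12, 2027; done June 27, 2027, which is between those dates.
(2) due by June 22, 2027 + 66 days = August 27, 2027; August 8, 2027 is within that limit.
(3) the permitted window runs from August 8, 2027 + 25 = September 2, 2027 to August 8, 2027 + 40 = September 17, 2027; done August 31, 2027 — 2 days before the window opened.

No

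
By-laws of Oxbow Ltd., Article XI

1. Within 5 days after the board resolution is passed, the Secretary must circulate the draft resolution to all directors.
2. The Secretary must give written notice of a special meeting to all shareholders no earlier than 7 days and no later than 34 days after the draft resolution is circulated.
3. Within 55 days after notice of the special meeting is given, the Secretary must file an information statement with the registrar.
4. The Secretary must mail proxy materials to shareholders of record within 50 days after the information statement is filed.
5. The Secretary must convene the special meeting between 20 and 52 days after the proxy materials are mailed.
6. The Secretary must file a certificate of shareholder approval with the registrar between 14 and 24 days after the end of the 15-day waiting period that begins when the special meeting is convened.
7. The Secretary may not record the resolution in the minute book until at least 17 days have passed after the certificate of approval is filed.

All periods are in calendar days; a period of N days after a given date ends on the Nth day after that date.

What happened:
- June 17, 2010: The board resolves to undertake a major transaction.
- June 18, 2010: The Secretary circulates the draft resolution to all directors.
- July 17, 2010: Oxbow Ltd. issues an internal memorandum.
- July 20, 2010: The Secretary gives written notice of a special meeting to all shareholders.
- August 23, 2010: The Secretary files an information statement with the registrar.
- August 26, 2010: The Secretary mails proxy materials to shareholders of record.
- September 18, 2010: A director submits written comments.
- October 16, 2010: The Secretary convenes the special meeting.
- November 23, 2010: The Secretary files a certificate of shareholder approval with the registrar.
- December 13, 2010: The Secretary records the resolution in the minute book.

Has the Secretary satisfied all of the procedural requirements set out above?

Step 1 — counting 5 days from June 17, 2010 (when the board resolution is passed) gives a deadline of June 22, 2010; completed June 18, 2010, before the deadline.
Step 2 — 7 and 34 days from June 18, 2010 (when the draft resolution is circulated) are June 25, 2010 and July 22, 2010 respectively; done July 20, 2010 — within the window.
Step 3 — counting 55 days from July 20, 2010 (when notice of the special meeting is given) gives a deadline of September 13, 2010; completed August 23, 2010, before the deadline.
Step 4 — counting 50 days from August 23, 2010 (when the information statement is filed) gives a deadline of October 12, 2010; done August 26, 2010 — timely.
Step 5 — 20 and 52 days from August 26, 2010 (when the proxy materials are mailed) are September 15, 2010 and October 17, 2010 respectively; done October 16, 2010, which is between those dates.
Step 6 — 14 and 24 days from October 31, 2010 (end of the 15-day waiting period, which began when the special meeting is convened on October 16, 2010) are November 14, 2010 and November 24, 2010 respectively; November 23, 2010 falls inside that range.
Step 7 — must wait 17 days from November 23, 2010 (when the certificate of approval is filed), so not before December 10, 2010; done December 13, 2010 — permitted.

Yes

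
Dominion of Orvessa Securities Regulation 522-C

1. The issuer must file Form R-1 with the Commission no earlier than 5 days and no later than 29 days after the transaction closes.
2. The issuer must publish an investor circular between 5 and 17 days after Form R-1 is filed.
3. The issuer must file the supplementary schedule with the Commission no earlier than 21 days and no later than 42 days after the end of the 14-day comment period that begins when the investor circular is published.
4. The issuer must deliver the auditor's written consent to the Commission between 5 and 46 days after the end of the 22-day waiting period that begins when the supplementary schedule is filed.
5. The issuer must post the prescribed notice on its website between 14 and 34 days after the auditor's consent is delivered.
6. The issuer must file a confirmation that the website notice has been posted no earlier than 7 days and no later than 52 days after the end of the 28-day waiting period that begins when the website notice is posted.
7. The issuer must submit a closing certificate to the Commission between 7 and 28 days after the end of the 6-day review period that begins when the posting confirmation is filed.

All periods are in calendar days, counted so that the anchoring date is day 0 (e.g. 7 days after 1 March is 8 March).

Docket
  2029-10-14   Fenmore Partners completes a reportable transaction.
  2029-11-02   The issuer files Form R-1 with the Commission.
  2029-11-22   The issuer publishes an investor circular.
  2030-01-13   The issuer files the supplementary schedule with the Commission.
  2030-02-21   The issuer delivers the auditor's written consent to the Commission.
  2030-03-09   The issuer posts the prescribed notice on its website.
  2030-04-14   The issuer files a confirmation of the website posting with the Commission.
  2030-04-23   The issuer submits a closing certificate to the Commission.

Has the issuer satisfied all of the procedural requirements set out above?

Step 1: the window is 5–29 days after 2029-10-14 (when the transaction closes), so 2029-10-19 through 2029-11-12; done 2029-11-02, which is between those dates.
Step 2: the window is 5–17 days after 2029-11-02 (when Form R-1 is filed), so 2029-11-07 through 2029-11-19; done 2029-11-22 — 3 days after the window closed.

No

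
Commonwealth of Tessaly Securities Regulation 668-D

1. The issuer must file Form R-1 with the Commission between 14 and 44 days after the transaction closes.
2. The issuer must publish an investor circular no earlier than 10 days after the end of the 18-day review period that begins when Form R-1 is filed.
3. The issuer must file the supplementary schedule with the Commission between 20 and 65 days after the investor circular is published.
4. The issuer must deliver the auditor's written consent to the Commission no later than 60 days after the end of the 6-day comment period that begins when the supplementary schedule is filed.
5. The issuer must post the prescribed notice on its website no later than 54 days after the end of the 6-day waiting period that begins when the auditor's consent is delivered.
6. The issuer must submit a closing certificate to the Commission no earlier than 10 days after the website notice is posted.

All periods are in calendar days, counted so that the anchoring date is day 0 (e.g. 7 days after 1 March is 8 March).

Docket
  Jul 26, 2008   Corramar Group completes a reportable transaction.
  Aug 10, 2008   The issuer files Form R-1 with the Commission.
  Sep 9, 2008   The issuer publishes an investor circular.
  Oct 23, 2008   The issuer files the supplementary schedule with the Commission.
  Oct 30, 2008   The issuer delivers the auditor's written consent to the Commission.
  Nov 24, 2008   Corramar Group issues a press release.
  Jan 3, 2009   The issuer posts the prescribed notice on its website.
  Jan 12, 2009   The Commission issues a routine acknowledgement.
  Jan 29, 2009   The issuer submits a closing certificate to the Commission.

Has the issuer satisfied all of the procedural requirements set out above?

No

Step 1: the window is 14–44 days after Jul 26, 2008 (when the transaction closes), so Aug 9, 2008 through Sep 8, 2008; Aug 10, 2008 falls inside that range.
Step 2: the earliest permitted date is 10 days after Aug 28, 2008 (end of the 18-day review period, which began when Form R-1 is filed on Aug 10, 2008), i.e. Sep 7, 2008; Sep 9, 2008 is on or after that date.
Step 3: the window is 20–65 days after Sep 9, 2008 (when the investor circular is published), so Sep 29, 2008 through Nov 13, 2008; Oct 23, 2008 falls inside that range.
Step 4: 60 days after Oct 29, 2008 (end of the 6-day comment period, which began when the supplementary schedule is filed on Oct 23, 2008) is Dec 28, 2008; completed Oct 30, 2008, before the deadline.
Step 5: 54 days after Nov 5, 2008 (end of the 6-day waiting period, which began when the auditor's consent is delivered on Oct 30, 2008) is Dec 29, 2008; done Jan 3, 2009 — 5 days late.
That is the first point of non-compliance.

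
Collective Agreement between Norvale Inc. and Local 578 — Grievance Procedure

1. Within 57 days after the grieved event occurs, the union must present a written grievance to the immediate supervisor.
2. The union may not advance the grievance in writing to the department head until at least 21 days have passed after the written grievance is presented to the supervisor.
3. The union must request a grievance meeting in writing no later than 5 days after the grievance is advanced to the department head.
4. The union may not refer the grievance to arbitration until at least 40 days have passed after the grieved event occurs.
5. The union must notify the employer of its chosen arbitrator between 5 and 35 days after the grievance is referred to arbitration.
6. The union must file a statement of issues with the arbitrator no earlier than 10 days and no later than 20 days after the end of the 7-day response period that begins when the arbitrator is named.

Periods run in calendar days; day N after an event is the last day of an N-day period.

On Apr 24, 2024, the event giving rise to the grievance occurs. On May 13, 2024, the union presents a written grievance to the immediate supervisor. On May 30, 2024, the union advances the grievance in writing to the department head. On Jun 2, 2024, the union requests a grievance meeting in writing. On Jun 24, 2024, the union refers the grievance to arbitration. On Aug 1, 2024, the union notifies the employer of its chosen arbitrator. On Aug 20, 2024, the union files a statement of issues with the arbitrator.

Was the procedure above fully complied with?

(1) due by Apr 24, 2024 + 57 days = Jun 20, 2024; completed May 13, 2024, before the deadline.
(2) permitted from May 13, 2024 + 21 days = Jun 3, 2024 onward; acted on May 30, 2024, 4 days prematurely.

No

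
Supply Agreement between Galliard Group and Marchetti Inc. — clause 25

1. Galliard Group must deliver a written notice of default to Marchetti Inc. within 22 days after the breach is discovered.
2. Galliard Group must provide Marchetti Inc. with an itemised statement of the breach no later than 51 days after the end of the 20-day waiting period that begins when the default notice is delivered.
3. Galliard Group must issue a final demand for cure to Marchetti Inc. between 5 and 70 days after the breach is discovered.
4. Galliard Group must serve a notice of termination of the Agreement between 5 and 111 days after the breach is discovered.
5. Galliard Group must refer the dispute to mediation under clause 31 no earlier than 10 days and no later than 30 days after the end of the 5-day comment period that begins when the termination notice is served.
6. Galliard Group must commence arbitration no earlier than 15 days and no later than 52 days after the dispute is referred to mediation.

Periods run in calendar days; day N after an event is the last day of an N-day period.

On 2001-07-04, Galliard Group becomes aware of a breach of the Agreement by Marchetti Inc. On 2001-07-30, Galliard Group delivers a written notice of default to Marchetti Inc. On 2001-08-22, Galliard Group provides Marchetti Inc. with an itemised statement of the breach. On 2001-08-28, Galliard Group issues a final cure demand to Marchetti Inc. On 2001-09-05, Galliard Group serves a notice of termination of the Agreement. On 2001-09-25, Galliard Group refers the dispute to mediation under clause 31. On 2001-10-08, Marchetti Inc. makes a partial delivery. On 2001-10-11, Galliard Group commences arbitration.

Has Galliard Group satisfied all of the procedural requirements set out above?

Step 1 — counting 22 days from 2001-07-04 (when the breach is discovered) gives a deadline of 2001-07-26; 2001-07-30 misses that deadline by 4 days.

No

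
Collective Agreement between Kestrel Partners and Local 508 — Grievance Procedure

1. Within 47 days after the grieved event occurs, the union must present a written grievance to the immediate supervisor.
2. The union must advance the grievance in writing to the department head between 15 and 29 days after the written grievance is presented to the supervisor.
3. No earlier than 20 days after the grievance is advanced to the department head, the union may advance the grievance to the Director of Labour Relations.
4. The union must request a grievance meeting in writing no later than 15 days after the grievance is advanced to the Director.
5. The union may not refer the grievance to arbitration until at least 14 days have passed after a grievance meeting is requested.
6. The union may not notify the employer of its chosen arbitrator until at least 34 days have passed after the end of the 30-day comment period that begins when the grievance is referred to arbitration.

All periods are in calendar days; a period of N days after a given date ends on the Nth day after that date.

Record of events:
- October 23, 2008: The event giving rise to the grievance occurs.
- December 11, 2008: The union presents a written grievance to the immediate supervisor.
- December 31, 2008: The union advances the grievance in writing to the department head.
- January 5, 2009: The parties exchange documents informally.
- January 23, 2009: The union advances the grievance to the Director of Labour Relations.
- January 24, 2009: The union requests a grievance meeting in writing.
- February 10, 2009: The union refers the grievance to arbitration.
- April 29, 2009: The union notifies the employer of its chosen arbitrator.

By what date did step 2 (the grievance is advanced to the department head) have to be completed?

Step 2 runs from December 11, 2008, when the written grievance is presented to the supervisor. The window is 15–29 days after December 11, 2008; it closes on January 9, 2009.

January 9, 2009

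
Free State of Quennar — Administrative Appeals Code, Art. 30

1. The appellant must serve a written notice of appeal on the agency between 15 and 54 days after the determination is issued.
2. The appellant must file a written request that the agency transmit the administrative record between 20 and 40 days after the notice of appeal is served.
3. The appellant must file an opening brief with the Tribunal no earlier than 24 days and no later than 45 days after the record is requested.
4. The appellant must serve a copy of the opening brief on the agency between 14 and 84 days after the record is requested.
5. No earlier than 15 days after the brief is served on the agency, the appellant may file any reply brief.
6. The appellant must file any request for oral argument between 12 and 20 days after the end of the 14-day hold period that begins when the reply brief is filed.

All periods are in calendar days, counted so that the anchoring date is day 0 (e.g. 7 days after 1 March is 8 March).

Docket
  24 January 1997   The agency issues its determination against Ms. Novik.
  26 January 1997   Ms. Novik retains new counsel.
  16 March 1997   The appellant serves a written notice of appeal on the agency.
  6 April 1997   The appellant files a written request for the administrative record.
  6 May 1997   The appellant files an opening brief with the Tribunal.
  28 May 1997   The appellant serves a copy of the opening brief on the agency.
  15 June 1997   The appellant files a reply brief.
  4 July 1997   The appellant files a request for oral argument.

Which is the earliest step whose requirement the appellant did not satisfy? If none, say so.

(1) the permitted window runs from 24 January 1997 + 15 = 8 February 1997 to 24 January 1997 + 54 = 19 March 1997; done 16 March 1997 — within the window.
(2) the permitted window runs from 16 March 1997 + 20 = 5 April 1997 to 16 March 1997 + 40 = 25 April 1997; 6 April 1997 falls inside that range.
(3) the permitted window runs from 6 April 1997 + 24 = 30 April 1997 to 6 April 1997 + 45 = 21 May 1997; done 6 May 1997 — within the window.
(4) the permitted window runs from 6 April 1997 + 14 = 20 April 1997 to 6 April 1997 + 84 = 29 June 1997; done 28 May 1997, which is between those dates.
(5) permitted from 28 May 1997 + 15 days = 12 June 1997 onward; done 15 June 1997 — permitted.
(6) the permitted window runs from 29 June 1997 + 12 = 11 July 1997 to 29 June 1997 + 20 = 19 July 1997; done 4 July 1997 — 7 days before the window opened.
The analysis stops there.

Step 6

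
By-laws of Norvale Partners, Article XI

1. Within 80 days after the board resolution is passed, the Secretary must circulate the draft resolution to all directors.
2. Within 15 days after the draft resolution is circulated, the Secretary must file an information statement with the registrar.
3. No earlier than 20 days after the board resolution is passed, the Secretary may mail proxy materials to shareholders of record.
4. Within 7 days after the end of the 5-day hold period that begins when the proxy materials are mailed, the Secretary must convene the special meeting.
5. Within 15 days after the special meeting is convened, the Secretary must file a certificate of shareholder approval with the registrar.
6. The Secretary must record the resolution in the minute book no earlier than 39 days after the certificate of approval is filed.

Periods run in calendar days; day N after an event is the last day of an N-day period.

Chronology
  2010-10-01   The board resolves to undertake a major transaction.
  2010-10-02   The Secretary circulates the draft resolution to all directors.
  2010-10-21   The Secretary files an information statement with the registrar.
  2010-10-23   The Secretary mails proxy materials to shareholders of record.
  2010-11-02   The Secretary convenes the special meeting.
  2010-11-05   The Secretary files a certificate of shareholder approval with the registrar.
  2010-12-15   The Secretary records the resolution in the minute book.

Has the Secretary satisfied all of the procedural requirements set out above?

(1) due by 2010-10-01 + 80 days = 2010-12-20; 2010-10-02 is within that limit.
(2) due by 2010-10-02 + 15 days = 2010-10-17; 2010-10-21 misses that deadline by 4 days.

No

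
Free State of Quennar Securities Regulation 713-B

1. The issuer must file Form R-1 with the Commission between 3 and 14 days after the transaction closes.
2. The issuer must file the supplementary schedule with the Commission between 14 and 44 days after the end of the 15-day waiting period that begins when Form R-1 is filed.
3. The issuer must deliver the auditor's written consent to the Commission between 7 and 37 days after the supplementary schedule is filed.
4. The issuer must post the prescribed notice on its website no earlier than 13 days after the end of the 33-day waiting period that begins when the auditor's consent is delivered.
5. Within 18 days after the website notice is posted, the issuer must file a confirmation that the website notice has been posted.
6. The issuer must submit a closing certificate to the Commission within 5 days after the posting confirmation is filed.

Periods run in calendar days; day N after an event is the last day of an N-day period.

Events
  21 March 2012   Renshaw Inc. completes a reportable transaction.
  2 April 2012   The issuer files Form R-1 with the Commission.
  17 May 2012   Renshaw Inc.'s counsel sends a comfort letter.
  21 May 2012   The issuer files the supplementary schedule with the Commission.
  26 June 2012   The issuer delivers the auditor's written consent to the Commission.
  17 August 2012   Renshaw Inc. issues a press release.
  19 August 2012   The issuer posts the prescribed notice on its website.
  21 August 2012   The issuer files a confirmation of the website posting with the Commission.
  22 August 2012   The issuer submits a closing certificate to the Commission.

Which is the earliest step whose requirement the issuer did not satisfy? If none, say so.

None — every step was satisfied

Step 1 — 3 and 14 days from 21 March 2012 (when the transaction closes) are 24 March 2012 and 4 April 2012 respectively; done 2 April 2012, which is between those dates.
Step 2 — 14 and 44 days from 17 April 2012 (end of the 15-day waiting period, which began when Form R-1 is filed on 2 April 2012) are 1 May 2012 and 31 May 2012 respectively; done 21 May 2012, which is between those dates.
Step 3 — 7 and 37 days from 21 May 2012 (when the supplementary schedule is filed) are 28 May 2012 and 27 June 2012 respectively; done 26 June 2012 — within the window.
Step 4 — must wait 13 days from 29 July 2012 (end of the 33-day waiting period, which began when the auditor's consent is delivered on 26 June 2012), so not before 11 August 2012; done 19 August 2012, after the minimum wait.
Step 5 — counting 18 days from 19 August 2012 (when the website notice is posted) gives a deadline of 6 September 2012; 21 August 2012 is within that limit.
Step 6 — counting 5 days from 21 August 2012 (when the posting confirmation is filed) gives a deadline of 26 August 2012; done 22 August 2012 — timely.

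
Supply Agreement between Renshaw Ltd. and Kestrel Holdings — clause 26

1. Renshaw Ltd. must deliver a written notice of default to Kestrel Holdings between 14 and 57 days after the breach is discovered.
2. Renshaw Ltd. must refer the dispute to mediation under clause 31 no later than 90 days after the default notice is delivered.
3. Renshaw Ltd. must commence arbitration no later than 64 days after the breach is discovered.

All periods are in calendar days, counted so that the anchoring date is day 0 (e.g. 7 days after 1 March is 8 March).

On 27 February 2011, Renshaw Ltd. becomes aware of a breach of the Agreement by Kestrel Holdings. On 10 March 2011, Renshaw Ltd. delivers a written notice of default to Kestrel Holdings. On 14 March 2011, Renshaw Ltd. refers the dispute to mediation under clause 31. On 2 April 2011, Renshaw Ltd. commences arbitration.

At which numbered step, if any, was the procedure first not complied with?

Step 1

Step 1: the window is 14–57 days after 27 February 2011 (when the breach is discovered), so 13 March 2011 through 25 April 2011; done 10 March 2011 — 3 days before the window opened.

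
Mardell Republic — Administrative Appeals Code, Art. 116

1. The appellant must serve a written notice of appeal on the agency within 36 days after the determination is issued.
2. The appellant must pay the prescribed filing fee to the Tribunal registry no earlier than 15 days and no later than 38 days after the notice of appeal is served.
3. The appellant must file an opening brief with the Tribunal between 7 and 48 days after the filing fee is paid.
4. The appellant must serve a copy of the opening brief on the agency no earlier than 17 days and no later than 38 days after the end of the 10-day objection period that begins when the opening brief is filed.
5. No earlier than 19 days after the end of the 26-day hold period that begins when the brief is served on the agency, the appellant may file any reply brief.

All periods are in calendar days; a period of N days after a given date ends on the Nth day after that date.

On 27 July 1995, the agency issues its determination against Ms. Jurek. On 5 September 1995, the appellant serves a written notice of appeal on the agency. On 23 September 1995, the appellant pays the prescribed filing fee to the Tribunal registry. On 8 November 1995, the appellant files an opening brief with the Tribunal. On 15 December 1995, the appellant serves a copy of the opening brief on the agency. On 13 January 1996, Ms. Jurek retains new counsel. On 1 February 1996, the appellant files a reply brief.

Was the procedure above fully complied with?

No

Step 1: 36 days after 27 July 1995 (when the determination is issued) is 1 September 1995; not done until 5 September 1995, 4 days after the deadline.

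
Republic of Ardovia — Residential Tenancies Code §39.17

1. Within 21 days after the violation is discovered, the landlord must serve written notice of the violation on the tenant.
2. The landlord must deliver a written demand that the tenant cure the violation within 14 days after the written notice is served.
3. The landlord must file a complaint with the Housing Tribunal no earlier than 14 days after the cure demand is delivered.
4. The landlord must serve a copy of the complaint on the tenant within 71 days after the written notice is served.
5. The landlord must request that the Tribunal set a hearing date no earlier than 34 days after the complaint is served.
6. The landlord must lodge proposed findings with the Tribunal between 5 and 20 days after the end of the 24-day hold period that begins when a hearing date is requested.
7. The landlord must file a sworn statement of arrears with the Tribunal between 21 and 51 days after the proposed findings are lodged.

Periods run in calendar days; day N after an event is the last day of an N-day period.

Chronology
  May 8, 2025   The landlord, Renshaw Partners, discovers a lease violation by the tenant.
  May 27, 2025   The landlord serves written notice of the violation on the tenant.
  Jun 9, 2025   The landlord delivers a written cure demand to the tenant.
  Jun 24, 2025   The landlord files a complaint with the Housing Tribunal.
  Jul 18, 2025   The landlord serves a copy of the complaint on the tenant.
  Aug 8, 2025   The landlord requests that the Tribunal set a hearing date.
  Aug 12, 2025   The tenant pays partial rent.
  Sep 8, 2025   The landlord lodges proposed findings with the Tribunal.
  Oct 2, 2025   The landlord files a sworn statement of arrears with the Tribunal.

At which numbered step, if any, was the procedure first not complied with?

Step 1: 21 days after May 8, 2025 (when the violation is discovered) is May 29, 2025; completed May 27, 2025, before the deadline.
Step 2: 14 days after May 27, 2025 (when the written notice is served) is Jun 10, 2025; completed Jun 9, 2025, before the deadline.
Step 3: the earliest permitted date is 14 days after Jun 9, 2025 (when the cure demand is delivered), i.e. Jun 23, 2025; Jun 24, 2025 is on or after that date.
Step 4: 71 days after May 27, 2025 (when the written notice is served) is Aug 6, 2025; done Jul 18, 2025 — timely.
Step 5: the earliest permitted date is 34 days after Jul 18, 2025 (when the complaint is served), i.e. Aug 21, 2025; acted on Aug 8, 2025, 13 days prematurely.

Step 5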